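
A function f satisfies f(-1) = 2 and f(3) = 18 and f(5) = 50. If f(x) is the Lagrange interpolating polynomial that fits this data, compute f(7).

98

Evaluate each Lagrange basis at x = 7:
L_0(7) = (4)·(2)/[(-4)·(-6)] = 1/3
L_1(7) = (8)·(2)/[(4)·(-2)] = -2
L_2(7) = (8)·(4)/[(6)·(2)] = 8/3
Sum: 2·(1/3) + 18·(-2) + 50·(8/3) = 98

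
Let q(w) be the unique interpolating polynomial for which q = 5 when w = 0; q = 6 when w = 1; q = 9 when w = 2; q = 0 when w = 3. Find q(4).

-35

Using Newton's divided-difference form:
q[0,1] = (6 - 5) / (1 - 0) = 1
q[1,2] = (9 - 6) / (2 - 1) = 3
q[2,3] = (0 - 9) / (3 - 2) = -9
q[0,1,2] = (3 - 1) / (2 - 0) = 1
q[1,2,3] = (-9 - 3) / (3 - 1) = -6
q[0,1,2,3] = (-6 - 1) / (3 - 0) = -7/3
q(4) = 5 + 1·(4) + 1·(4)·(3) + (-7/3)·(4)·(3)·(2) = -35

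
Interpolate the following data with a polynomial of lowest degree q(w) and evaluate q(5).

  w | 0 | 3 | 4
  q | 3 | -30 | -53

Evaluate each Lagrange basis at w = 5:
L_0(5) = (2)·(1)/[(-3)·(-4)] = 1/6
L_1(5) = (5)·(1)/[(3)·(-1)] = -5/3
L_2(5) = (5)·(2)/[(4)·(1)] = 5/2
Sum: 3·(1/6) + (-30)·(-5/3) + (-53)·(5/2) = -82

-82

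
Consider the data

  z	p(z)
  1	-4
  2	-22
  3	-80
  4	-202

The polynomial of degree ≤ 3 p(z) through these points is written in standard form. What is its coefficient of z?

L_0(z) = (z - 2)(z - 3)(z - 4) / [-6] = -(1/6)z^3 + (3/2)z^2 - (13/3)z + 4
L_1(z) = (z - 1)(z - 3)(z - 4) / [2] = (1/2)z^3 - 4z^2 + (19/2)z - 6
L_2(z) = (z - 1)(z - 2)(z - 4) / [-2] = -(1/2)z^3 + (7/2)z^2 - 7z + 4
L_3(z) = (z - 1)(z - 2)(z - 3) / [6] = (1/6)z^3 - z^2 + (11/6)z - 1
p(z) = (-4)·L_0 + (-22)·L_1 + (-80)·L_2 + (-202)·L_3
Only the coefficient of z is needed; take it from each L_i and combine:
(-4)·(-13/3) + (-22)·(19/2) + (-80)·(-7) + (-202)·(11/6) = -2

-2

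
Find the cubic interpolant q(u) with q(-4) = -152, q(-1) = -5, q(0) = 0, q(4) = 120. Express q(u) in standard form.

q(u) = 2u^3 - u^2 + 2u

Newton's divided differences:
q[-4,-1] = (-5 - (-152)) / (-1 - (-4)) = 49
q[-1,0] = (0 - (-5)) / (0 - (-1)) = 5
q[0,4] = (120 - 0) / (4 - 0) = 30
q[-4,-1,0] = (5 - 49) / (0 - (-4)) = -11
q[-1,0,4] = (30 - 5) / (4 - (-1)) = 5
q[-4,-1,0,4] = (5 - (-11)) / (4 - (-4)) = 2
q(u) = -152 + 49·(u + 4) + (-11)·(u + 4)(u + 1) + 2·(u + 4)(u + 1)u
Expanding: q(u) = 2u^3 - u^2 + 2u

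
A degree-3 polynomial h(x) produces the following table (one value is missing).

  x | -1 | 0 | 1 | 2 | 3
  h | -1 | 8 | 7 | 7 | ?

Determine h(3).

19

The 4 known values determine h uniquely (degree ≤ 3).
L_0(3) = (3)·(2)·(1)/[(-1)·(-2)·(-3)] = -1
L_1(3) = (4)·(2)·(1)/[(1)·(-1)·(-2)] = 4
L_2(3) = (4)·(3)·(1)/[(2)·(1)·(-1)] = -6
L_3(3) = (4)·(3)·(2)/[(3)·(2)·(1)] = 4
Sum: (-1)·(-1) + 8·(4) + 7·(-6) + 7·(4) = 19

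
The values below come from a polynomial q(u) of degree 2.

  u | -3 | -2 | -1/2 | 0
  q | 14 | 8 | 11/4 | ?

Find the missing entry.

2

The 3 known values determine q uniquely (degree ≤ 2).
Evaluate each Lagrange basis at u = 0:
L_0(0) = (2)·(1/2)/[(-1)·(-5/2)] = 2/5
L_1(0) = (3)·(1/2)/[(1)·(-3/2)] = -1
L_2(0) = (3)·(2)/[(5/2)·(3/2)] = 8/5
Sum: 14·(2/5) + 8·(-1) + 11/4·(8/5) = 2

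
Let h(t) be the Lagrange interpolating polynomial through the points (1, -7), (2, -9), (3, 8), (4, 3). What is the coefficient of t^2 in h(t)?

L_0(t) = (t - 2)(t - 3)(t - 4) / [-6] = -(1/6)t^3 + (3/2)t^2 - (13/3)t + 4
L_1(t) = (t - 1)(t - 3)(t - 4) / [2] = (1/2)t^3 - 4t^2 + (19/2)t - 6
L_2(t) = (t - 1)(t - 2)(t - 4) / [-2] = -(1/2)t^3 + (7/2)t^2 - 7t + 4
L_3(t) = (t - 1)(t - 2)(t - 3) / [6] = (1/6)t^3 - t^2 + (11/6)t - 1
h(t) = (-7)·L_0 + (-9)·L_1 + 8·L_2 + 3·L_3
Only the coefficient of t^2 is needed; take it from each L_i and combine:
(-7)·(3/2) + (-9)·(-4) + 8·(7/2) + 3·(-1) = 101/2

101/2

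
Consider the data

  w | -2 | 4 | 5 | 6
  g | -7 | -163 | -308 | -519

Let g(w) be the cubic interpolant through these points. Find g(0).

-3

L_0(0) = (-4)·(-5)·(-6)/[(-6)·(-7)·(-8)] = 5/14
L_1(0) = (2)·(-5)·(-6)/[(6)·(-1)·(-2)] = 5
L_2(0) = (2)·(-4)·(-6)/[(7)·(1)·(-1)] = -48/7
L_3(0) = (2)·(-4)·(-5)/[(8)·(2)·(1)] = 5/2
Sum: (-7)·(5/14) + (-163)·(5) + (-308)·(-48/7) + (-519)·(5/2) = -3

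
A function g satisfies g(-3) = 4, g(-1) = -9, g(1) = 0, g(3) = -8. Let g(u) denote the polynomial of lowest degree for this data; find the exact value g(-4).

495/16

Evaluate each Lagrange basis at u = -4:
L_0(-4) = (-3)·(-5)·(-7)/[(-2)·(-4)·(-6)] = 35/16
L_1(-4) = (-1)·(-5)·(-7)/[(2)·(-2)·(-4)] = -35/16
L_2(-4) = (-1)·(-3)·(-7)/[(4)·(2)·(-2)] = 21/16
L_3(-4) = (-1)·(-3)·(-5)/[(6)·(4)·(2)] = -5/16
Sum: 4·(35/16) + (-9)·(-35/16) + 0 + (-8)·(-5/16) = 495/16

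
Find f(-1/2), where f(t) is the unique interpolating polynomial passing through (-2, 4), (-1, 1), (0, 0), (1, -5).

5/8

Evaluate each Lagrange basis at t = -1/2:
L_0(-1/2) = (1/2)·(-1/2)·(-3/2)/[(-1)·(-2)·(-3)] = -1/16
L_1(-1/2) = (3/2)·(-1/2)·(-3/2)/[(1)·(-1)·(-2)] = 9/16
L_2(-1/2) = (3/2)·(1/2)·(-3/2)/[(2)·(1)·(-1)] = 9/16
L_3(-1/2) = (3/2)·(1/2)·(-1/2)/[(3)·(2)·(1)] = -1/16
Sum: 4·(-1/16) + 1·(9/16) + 0 + (-5)·(-1/16) = 5/8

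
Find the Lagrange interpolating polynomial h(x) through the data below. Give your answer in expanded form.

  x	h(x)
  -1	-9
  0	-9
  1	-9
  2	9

h(x) = 3x^3 - 3x - 9

Build the Lagrange basis polynomials:
L_0(x) = x(x - 1)(x - 2) / [-6] = -(1/6)x^3 + (1/2)x^2 - (1/3)x
L_1(x) = (x + 1)(x - 1)(x - 2) / [2] = (1/2)x^3 - x^2 - (1/2)x + 1
L_2(x) = (x + 1)x(x - 2) / [-2] = -(1/2)x^3 + (1/2)x^2 + x
L_3(x) = (x + 1)x(x - 1) / [6] = (1/6)x^3 - (1/6)x
h(x) = (-9)·L_0 + (-9)·L_1 + (-9)·L_2 + 9·L_3
  (-9)·L_0(x) = (3/2)x^3 - (9/2)x^2 + 3x
  (-9)·L_1(x) = -(9/2)x^3 + 9x^2 + (9/2)x - 9
  (-9)·L_2(x) = (9/2)x^3 - (9/2)x^2 - 9x
  9·L_3(x) = (3/2)x^3 - (3/2)x
Adding term by term: 3x^3 - 3x - 9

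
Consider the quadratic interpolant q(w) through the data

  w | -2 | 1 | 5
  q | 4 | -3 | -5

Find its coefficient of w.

-29/14

L_0(w) = (w - 1)(w - 5) / [21] = (1/21)w^2 - (2/7)w + 5/21
L_1(w) = (w + 2)(w - 5) / [-12] = -(1/12)w^2 + (1/4)w + 5/6
L_2(w) = (w + 2)(w - 1) / [28] = (1/28)w^2 + (1/28)w - 1/14
q(w) = 4·L_0 + (-3)·L_1 + (-5)·L_2
Only the coefficient of w is needed; take it from each L_i and combine:
4·(-2/7) + (-3)·(1/4) + (-5)·(1/28) = -29/14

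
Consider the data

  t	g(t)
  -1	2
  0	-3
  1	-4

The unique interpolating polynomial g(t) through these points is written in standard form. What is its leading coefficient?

The leading coefficient equals the top divided difference g[-1,0,1].
g[-1,0] = (-3 - 2) / (0 - (-1)) = -5
g[0,1] = (-4 - (-3)) / (1 - 0) = -1
g[-1,0,1] = (-1 - (-5)) / (1 - (-1)) = 2

2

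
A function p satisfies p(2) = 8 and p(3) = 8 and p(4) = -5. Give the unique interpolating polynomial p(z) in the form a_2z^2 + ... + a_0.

p(z) = -(13/2)z^2 + (65/2)z - 31

L_0(z) = (z - 3)(z - 4) / [2] = (1/2)z^2 - (7/2)z + 6
L_1(z) = (z - 2)(z - 4) / [-1] = -z^2 + 6z - 8
L_2(z) = (z - 2)(z - 3) / [2] = (1/2)z^2 - (5/2)z + 3
p(z) = 8·L_0 + 8·L_1 + (-5)·L_2
  8·L_0(z) = 4z^2 - 28z + 48
  8·L_1(z) = -8z^2 + 48z - 64
  (-5)·L_2(z) = -(5/2)z^2 + (25/2)z - 15
Adding term by term: -(13/2)z^2 + (65/2)z - 31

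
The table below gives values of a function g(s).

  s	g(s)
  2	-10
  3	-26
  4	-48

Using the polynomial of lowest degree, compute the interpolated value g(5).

-76

L_0(5) = (2)·(1)/[(-1)·(-2)] = 1
L_1(5) = (3)·(1)/[(1)·(-1)] = -3
L_2(5) = (3)·(2)/[(2)·(1)] = 3
Sum: (-10)·(1) + (-26)·(-3) + (-48)·(3) = -76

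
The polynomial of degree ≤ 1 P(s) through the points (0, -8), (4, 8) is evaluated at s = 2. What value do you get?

0

Evaluate each Lagrange basis at s = 2:
L_0(2) = (-2)/[(-4)] = 1/2
L_1(2) = (2)/[(4)] = 1/2
Sum: (-8)·(1/2) + 8·(1/2) = 0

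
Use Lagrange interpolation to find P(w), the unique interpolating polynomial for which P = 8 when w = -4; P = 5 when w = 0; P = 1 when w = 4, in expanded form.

P(w) = -(1/32)w^2 - (7/8)w + 5

Build the Lagrange basis polynomials:
L_0(w) = w(w - 4) / [32] = (1/32)w^2 - (1/8)w
L_1(w) = (w + 4)(w - 4) / [-16] = -(1/16)w^2 + 1
L_2(w) = (w + 4)w / [32] = (1/32)w^2 + (1/8)w
P(w) = 8·L_0 + 5·L_1 + 1·L_2
  8·L_0(w) = (1/4)w^2 - w
  5·L_1(w) = -(5/16)w^2 + 5
  1·L_2(w) = (1/32)w^2 + (1/8)w
Adding term by term: -(1/32)w^2 - (7/8)w + 5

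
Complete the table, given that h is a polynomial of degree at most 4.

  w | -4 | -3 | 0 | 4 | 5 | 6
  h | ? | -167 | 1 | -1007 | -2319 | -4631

-591

The 5 known values determine h uniquely (degree ≤ 4).
L_0(-4) = (-4)·(-8)·(-9)·(-10)/[(-3)·(-7)·(-8)·(-9)] = 40/21
L_1(-4) = (-1)·(-8)·(-9)·(-10)/[(3)·(-4)·(-5)·(-6)] = -2
L_2(-4) = (-1)·(-4)·(-9)·(-10)/[(7)·(4)·(-1)·(-2)] = 45/7
L_3(-4) = (-1)·(-4)·(-8)·(-10)/[(8)·(5)·(1)·(-1)] = -8
L_4(-4) = (-1)·(-4)·(-8)·(-9)/[(9)·(6)·(2)·(1)] = 8/3
Sum: (-167)·(40/21) + 1·(-2) + (-1007)·(45/7) + (-2319)·(-8) + (-4631)·(8/3) = -591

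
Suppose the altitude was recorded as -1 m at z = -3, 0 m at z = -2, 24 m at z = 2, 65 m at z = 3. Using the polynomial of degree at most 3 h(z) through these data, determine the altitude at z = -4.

Using Newton's divided-difference form:
h[-3,-2] = (0 - (-1)) / (-2 - (-3)) = 1
h[-2,2] = (24 - 0) / (2 - (-2)) = 6
h[2,3] = (65 - 24) / (3 - 2) = 41
h[-3,-2,2] = (6 - 1) / (2 - (-3)) = 1
h[-2,2,3] = (41 - 6) / (3 - (-2)) = 7
h[-3,-2,2,3] = (7 - 1) / (3 - (-3)) = 1
h(-4) = -1 + 1·(-1) + 1·(-1)·(-2) + 1·(-1)·(-2)·(-6) = -12

-12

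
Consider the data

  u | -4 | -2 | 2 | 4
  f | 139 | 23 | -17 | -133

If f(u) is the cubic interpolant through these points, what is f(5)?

Evaluate each Lagrange basis at u = 5:
L_0(5) = (7)·(3)·(1)/[(-2)·(-6)·(-8)] = -7/32
L_1(5) = (9)·(3)·(1)/[(2)·(-4)·(-6)] = 9/16
L_2(5) = (9)·(7)·(1)/[(6)·(4)·(-2)] = -21/16
L_3(5) = (9)·(7)·(3)/[(8)·(6)·(2)] = 63/32
Sum: 139·(-7/32) + 23·(9/16) + (-17)·(-21/16) + (-133)·(63/32) = -257

-257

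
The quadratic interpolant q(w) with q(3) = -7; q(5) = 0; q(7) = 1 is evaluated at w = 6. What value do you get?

5/4

L_0(6) = (1)·(-1)/[(-2)·(-4)] = -1/8
L_1(6) = (3)·(-1)/[(2)·(-2)] = 3/4
L_2(6) = (3)·(1)/[(4)·(2)] = 3/8
Sum: (-7)·(-1/8) + 0 + 1·(3/8) = 5/4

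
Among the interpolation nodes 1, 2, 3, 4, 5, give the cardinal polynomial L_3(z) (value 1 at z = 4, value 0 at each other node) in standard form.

L_3(z) = -(1/6)z^4 + (11/6)z^3 - (41/6)z^2 + (61/6)z - 5

L_3(z) = (z - 1)(z - 2)(z - 3)(z - 5) / [(3)·(2)·(1)·(-1)]
       = (z^4 - 11z^3 + 41z^2 - 61z + 30) / (-6)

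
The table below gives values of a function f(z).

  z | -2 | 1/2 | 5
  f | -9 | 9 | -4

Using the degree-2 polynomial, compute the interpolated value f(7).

L_0(7) = (13/2)·(2)/[(-5/2)·(-7)] = 26/35
L_1(7) = (9)·(2)/[(5/2)·(-9/2)] = -8/5
L_2(7) = (9)·(13/2)/[(7)·(9/2)] = 13/7
Sum: (-9)·(26/35) + 9·(-8/5) + (-4)·(13/7) = -998/35

-998/35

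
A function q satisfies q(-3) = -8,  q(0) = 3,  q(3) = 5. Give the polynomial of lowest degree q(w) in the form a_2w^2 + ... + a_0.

Newton's divided differences:
q[-3,0] = (3 - (-8)) / (0 - (-3)) = 11/3
q[0,3] = (5 - 3) / (3 - 0) = 2/3
q[-3,0,3] = (2/3 - 11/3) / (3 - (-3)) = -1/2
q(w) = -8 + (11/3)·(w + 3) + (-1/2)·(w + 3)w
Expanding: q(w) = -(1/2)w^2 + (13/6)w + 3

q(w) = -(1/2)w^2 + (13/6)w + 3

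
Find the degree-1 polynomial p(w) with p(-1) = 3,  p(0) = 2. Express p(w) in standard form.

Build the Lagrange basis polynomials:
L_0(w) = w / [-1] = -w
L_1(w) = (w + 1) / [1] = w + 1
p(w) = 3·L_0 + 2·L_1
  3·L_0(w) = -3w
  2·L_1(w) = 2w + 2
Adding term by term: -w + 2

p(w) = -w + 2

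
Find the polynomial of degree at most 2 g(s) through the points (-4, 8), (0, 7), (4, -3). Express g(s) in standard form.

g(s) = -(9/32)s^2 - (11/8)s + 7

L_0(s) = s(s - 4) / [32] = (1/32)s^2 - (1/8)s
L_1(s) = (s + 4)(s - 4) / [-16] = -(1/16)s^2 + 1
L_2(s) = (s + 4)s / [32] = (1/32)s^2 + (1/8)s
g(s) = 8·L_0 + 7·L_1 + (-3)·L_2
  8·L_0(s) = (1/4)s^2 - s
  7·L_1(s) = -(7/16)s^2 + 7
  (-3)·L_2(s) = -(3/32)s^2 - (3/8)s
Adding term by term: -(9/32)s^2 - (11/8)s + 7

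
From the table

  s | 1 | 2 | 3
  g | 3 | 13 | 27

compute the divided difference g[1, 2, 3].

g[1,2] = (13 - 3) / (2 - 1) = 10
g[2,3] = (27 - 13) / (3 - 2) = 14
g[1,2,3] = (14 - 10) / (3 - 1) = 2

2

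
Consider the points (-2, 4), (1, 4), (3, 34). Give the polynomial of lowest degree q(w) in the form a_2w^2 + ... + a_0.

Newton's divided differences:
q[-2,1] = (4 - 4) / (1 - (-2)) = 0
q[1,3] = (34 - 4) / (3 - 1) = 15
q[-2,1,3] = (15 - 0) / (3 - (-2)) = 3
q(w) = 4 + 3·(w + 2)(w - 1)
Expanding: q(w) = 3w^2 + 3w - 2

q(w) = 3w^2 + 3w - 2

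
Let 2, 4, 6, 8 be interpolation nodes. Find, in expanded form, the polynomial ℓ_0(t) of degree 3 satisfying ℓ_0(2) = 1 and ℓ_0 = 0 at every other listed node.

ℓ_0(t) = (t - 4)(t - 6)(t - 8) / [(-2)·(-4)·(-6)]
       = (t^3 - 18t^2 + 104t - 192) / (-48)

ℓ_0(t) = -(1/48)t^3 + (3/8)t^2 - (13/6)t + 4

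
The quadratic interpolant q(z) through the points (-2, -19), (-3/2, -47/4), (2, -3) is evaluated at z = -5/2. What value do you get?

Using Newton's divided-difference form:
q[-2,-3/2] = (-47/4 - (-19)) / (-3/2 - (-2)) = 29/2
q[-3/2,2] = (-3 - (-47/4)) / (2 - (-3/2)) = 5/2
q[-2,-3/2,2] = (5/2 - 29/2) / (2 - (-2)) = -3
q(-5/2) = -19 + (29/2)·(-1/2) + (-3)·(-1/2)·(-1) = -111/4

-111/4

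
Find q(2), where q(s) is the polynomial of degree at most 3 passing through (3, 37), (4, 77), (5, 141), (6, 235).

Evaluate each Lagrange basis at s = 2:
L_0(2) = (-2)·(-3)·(-4)/[(-1)·(-2)·(-3)] = 4
L_1(2) = (-1)·(-3)·(-4)/[(1)·(-1)·(-2)] = -6
L_2(2) = (-1)·(-2)·(-4)/[(2)·(1)·(-1)] = 4
L_3(2) = (-1)·(-2)·(-3)/[(3)·(2)·(1)] = -1
Sum: 37·(4) + 77·(-6) + 141·(4) + 235·(-1) = 15

15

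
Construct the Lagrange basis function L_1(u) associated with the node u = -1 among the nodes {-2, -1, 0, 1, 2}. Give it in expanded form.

L_1(u) = -(1/6)u^4 + (1/6)u^3 + (2/3)u^2 - (2/3)u

L_1(u) = (u + 2)u(u - 1)(u - 2) / [(1)·(-1)·(-2)·(-3)]
       = (u^4 - u^3 - 4u^2 + 4u) / (-6)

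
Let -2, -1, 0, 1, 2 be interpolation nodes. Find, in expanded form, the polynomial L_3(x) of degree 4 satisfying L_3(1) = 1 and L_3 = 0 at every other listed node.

L_3(x) = -(1/6)x^4 - (1/6)x^3 + (2/3)x^2 + (2/3)x

L_3(x) = (x + 2)(x + 1)x(x - 2) / [(3)·(2)·(1)·(-1)]
       = (x^4 + x^3 - 4x^2 - 4x) / (-6)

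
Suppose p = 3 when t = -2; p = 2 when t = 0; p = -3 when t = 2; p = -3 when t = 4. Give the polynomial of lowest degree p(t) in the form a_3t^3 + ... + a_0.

Newton's divided differences:
p[-2,0] = (2 - 3) / (0 - (-2)) = -1/2
p[0,2] = (-3 - 2) / (2 - 0) = -5/2
p[2,4] = (-3 - (-3)) / (4 - 2) = 0
p[-2,0,2] = (-5/2 - (-1/2)) / (2 - (-2)) = -1/2
p[0,2,4] = (0 - (-5/2)) / (4 - 0) = 5/8
p[-2,0,2,4] = (5/8 - (-1/2)) / (4 - (-2)) = 3/16
p(t) = 3 + (-1/2)·(t + 2) + (-1/2)·(t + 2)t + (3/16)·(t + 2)t(t - 2)
Expanding: p(t) = (3/16)t^3 - (1/2)t^2 - (9/4)t + 2

p(t) = (3/16)t^3 - (1/2)t^2 - (9/4)t + 2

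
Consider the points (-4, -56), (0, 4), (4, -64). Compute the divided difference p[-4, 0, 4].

p[-4,0] = (4 - (-56)) / (0 - (-4)) = 15
p[0,4] = (-64 - 4) / (4 - 0) = -17
p[-4,0,4] = (-17 - 15) / (4 - (-4)) = -4

-4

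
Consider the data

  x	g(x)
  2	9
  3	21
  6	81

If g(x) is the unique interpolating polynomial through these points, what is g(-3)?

Evaluate each Lagrange basis at x = -3:
L_0(-3) = (-6)·(-9)/[(-1)·(-4)] = 27/2
L_1(-3) = (-5)·(-9)/[(1)·(-3)] = -15
L_2(-3) = (-5)·(-6)/[(4)·(3)] = 5/2
Sum: 9·(27/2) + 21·(-15) + 81·(5/2) = 9

9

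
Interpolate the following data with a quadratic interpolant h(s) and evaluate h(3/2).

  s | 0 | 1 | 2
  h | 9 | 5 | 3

15/4

Using Newton's divided-difference form:
h[0,1] = (5 - 9) / (1 - 0) = -4
h[1,2] = (3 - 5) / (2 - 1) = -2
h[0,1,2] = (-2 - (-4)) / (2 - 0) = 1
h(3/2) = 9 + (-4)·(3/2) + 1·(3/2)·(1/2) = 15/4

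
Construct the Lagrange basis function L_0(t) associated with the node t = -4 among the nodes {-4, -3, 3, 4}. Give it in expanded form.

L_0(t) = (t + 3)(t - 3)(t - 4) / [(-1)·(-7)·(-8)]
       = (t^3 - 4t^2 - 9t + 36) / (-56)

L_0(t) = -(1/56)t^3 + (1/14)t^2 + (9/56)t - 9/14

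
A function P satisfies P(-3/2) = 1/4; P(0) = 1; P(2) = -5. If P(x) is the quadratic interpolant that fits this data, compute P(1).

-1

Using Newton's divided-difference form:
P[-3/2,0] = (1 - 1/4) / (0 - (-3/2)) = 1/2
P[0,2] = (-5 - 1) / (2 - 0) = -3
P[-3/2,0,2] = (-3 - 1/2) / (2 - (-3/2)) = -1
P(1) = 1/4 + (1/2)·(5/2) + (-1)·(5/2)·(1) = -1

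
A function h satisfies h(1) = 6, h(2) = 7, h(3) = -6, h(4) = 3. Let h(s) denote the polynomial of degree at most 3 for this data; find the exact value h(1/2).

L_0(1/2) = (-3/2)·(-5/2)·(-7/2)/[(-1)·(-2)·(-3)] = 35/16
L_1(1/2) = (-1/2)·(-5/2)·(-7/2)/[(1)·(-1)·(-2)] = -35/16
L_2(1/2) = (-1/2)·(-3/2)·(-7/2)/[(2)·(1)·(-1)] = 21/16
L_3(1/2) = (-1/2)·(-3/2)·(-5/2)/[(3)·(2)·(1)] = -5/16
Sum: 6·(35/16) + 7·(-35/16) + (-6)·(21/16) + 3·(-5/16) = -11

-11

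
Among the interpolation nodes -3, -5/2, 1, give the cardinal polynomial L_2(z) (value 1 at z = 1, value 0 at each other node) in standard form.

L_2(z) = (1/14)z^2 + (11/28)z + 15/28

L_2(z) = (z + 3)(z + 5/2) / [(4)·(7/2)]
       = (z^2 + (11/2)z + 15/2) / (14)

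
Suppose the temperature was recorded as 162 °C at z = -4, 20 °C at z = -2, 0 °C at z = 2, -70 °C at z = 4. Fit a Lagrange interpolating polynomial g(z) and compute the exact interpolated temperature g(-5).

308

Evaluate each Lagrange basis at z = -5:
L_0(-5) = (-3)·(-7)·(-9)/[(-2)·(-6)·(-8)] = 63/32
L_1(-5) = (-1)·(-7)·(-9)/[(2)·(-4)·(-6)] = -21/16
L_2(-5) = (-1)·(-3)·(-9)/[(6)·(4)·(-2)] = 9/16
L_3(-5) = (-1)·(-3)·(-7)/[(8)·(6)·(2)] = -7/32
Sum: 162·(63/32) + 20·(-21/16) + 0 + (-70)·(-7/32) = 308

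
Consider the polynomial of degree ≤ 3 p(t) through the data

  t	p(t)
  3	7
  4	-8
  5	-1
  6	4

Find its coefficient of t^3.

-4

L_0(t) = (t - 4)(t - 5)(t - 6) / [-6] = -(1/6)t^3 + (5/2)t^2 - (37/3)t + 20
L_1(t) = (t - 3)(t - 5)(t - 6) / [2] = (1/2)t^3 - 7t^2 + (63/2)t - 45
L_2(t) = (t - 3)(t - 4)(t - 6) / [-2] = -(1/2)t^3 + (13/2)t^2 - 27t + 36
L_3(t) = (t - 3)(t - 4)(t - 5) / [6] = (1/6)t^3 - 2t^2 + (47/6)t - 10
p(t) = 7·L_0 + (-8)·L_1 + (-1)·L_2 + 4·L_3
Only the coefficient of t^3 is needed; take it from each L_i and combine:
7·(-1/6) + (-8)·(1/2) + (-1)·(-1/2) + 4·(1/6) = -4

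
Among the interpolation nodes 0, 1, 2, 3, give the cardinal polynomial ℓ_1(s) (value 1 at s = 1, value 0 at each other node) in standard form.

ℓ_1(s) = s(s - 2)(s - 3) / [(1)·(-1)·(-2)]
       = (s^3 - 5s^2 + 6s) / (2)

ℓ_1(s) = (1/2)s^3 - (5/2)s^2 + 3s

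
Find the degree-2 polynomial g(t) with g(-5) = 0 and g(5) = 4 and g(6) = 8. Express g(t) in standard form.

Newton's divided differences:
g[-5,5] = (4 - 0) / (5 - (-5)) = 2/5
g[5,6] = (8 - 4) / (6 - 5) = 4
g[-5,5,6] = (4 - 2/5) / (6 - (-5)) = 18/55
g(t) = (2/5)·(t + 5) + (18/55)·(t + 5)(t - 5)
Expanding: g(t) = (18/55)t^2 + (2/5)t - 68/11

g(t) = (18/55)t^2 + (2/5)t - 68/11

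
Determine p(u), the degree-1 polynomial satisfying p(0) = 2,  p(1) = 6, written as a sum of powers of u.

Build the Lagrange basis polynomials:
L_0(u) = (u - 1) / [-1] = -u + 1
L_1(u) = u / [1] = u
p(u) = 2·L_0 + 6·L_1
  2·L_0(u) = -2u + 2
  6·L_1(u) = 6u
Adding term by term: 4u + 2

p(u) = 4u + 2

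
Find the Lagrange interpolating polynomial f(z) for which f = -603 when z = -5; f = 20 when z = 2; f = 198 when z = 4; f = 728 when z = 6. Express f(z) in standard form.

f(z) = 4z^3 - 4z^2 + z + 2

Build the Lagrange basis polynomials:
L_0(z) = (z - 2)(z - 4)(z - 6) / [-693] = -(1/693)z^3 + (4/231)z^2 - (4/63)z + 16/231
L_1(z) = (z + 5)(z - 4)(z - 6) / [56] = (1/56)z^3 - (5/56)z^2 - (13/28)z + 15/7
L_2(z) = (z + 5)(z - 2)(z - 6) / [-36] = -(1/36)z^3 + (1/12)z^2 + (7/9)z - 5/3
L_3(z) = (z + 5)(z - 2)(z - 4) / [88] = (1/88)z^3 - (1/88)z^2 - (1/4)z + 5/11
f(z) = (-603)·L_0 + 20·L_1 + 198·L_2 + 728·L_3
  (-603)·L_0(z) = (67/77)z^3 - (804/77)z^2 + (268/7)z - 3216/77
  20·L_1(z) = (5/14)z^3 - (25/14)z^2 - (65/7)z + 300/7
  198·L_2(z) = -(11/2)z^3 + (33/2)z^2 + 154z - 330
  728·L_3(z) = (91/11)z^3 - (91/11)z^2 - 182z + 3640/11
Adding term by term: 4z^3 - 4z^2 + z + 2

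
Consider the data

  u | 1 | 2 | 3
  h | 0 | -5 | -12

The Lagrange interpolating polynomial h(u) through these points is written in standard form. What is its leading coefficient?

Build the Lagrange basis polynomials:
L_0(u) = (u - 2)(u - 3) / [2] = (1/2)u^2 - (5/2)u + 3
L_1(u) = (u - 1)(u - 3) / [-1] = -u^2 + 4u - 3
L_2(u) = (u - 1)(u - 2) / [2] = (1/2)u^2 - (3/2)u + 1
h(u) = 0·L_0 + (-5)·L_1 + (-12)·L_2
Only the coefficient of u^2 is needed; take it from each L_i and combine:
0·(1/2) + (-5)·(-1) + (-12)·(1/2) = -1

-1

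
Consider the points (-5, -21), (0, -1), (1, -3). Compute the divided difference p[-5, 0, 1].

-1

p[-5,0] = (-1 - (-21)) / (0 - (-5)) = 4
p[0,1] = (-3 - (-1)) / (1 - 0) = -2
p[-5,0,1] = (-2 - 4) / (1 - (-5)) = -1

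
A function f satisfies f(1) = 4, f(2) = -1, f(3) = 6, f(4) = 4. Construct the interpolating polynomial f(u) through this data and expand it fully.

f(u) = -(7/2)u^3 + 27u^2 - (123/2)u + 42

Build the Lagrange basis polynomials:
L_0(u) = (u - 2)(u - 3)(u - 4) / [-6] = -(1/6)u^3 + (3/2)u^2 - (13/3)u + 4
L_1(u) = (u - 1)(u - 3)(u - 4) / [2] = (1/2)u^3 - 4u^2 + (19/2)u - 6
L_2(u) = (u - 1)(u - 2)(u - 4) / [-2] = -(1/2)u^3 + (7/2)u^2 - 7u + 4
L_3(u) = (u - 1)(u - 2)(u - 3) / [6] = (1/6)u^3 - u^2 + (11/6)u - 1
f(u) = 4·L_0 + (-1)·L_1 + 6·L_2 + 4·L_3
  4·L_0(u) = -(2/3)u^3 + 6u^2 - (52/3)u + 16
  (-1)·L_1(u) = -(1/2)u^3 + 4u^2 - (19/2)u + 6
  6·L_2(u) = -3u^3 + 21u^2 - 42u + 24
  4·L_3(u) = (2/3)u^3 - 4u^2 + (22/3)u - 4
Adding term by term: -(7/2)u^3 + 27u^2 - (123/2)u + 42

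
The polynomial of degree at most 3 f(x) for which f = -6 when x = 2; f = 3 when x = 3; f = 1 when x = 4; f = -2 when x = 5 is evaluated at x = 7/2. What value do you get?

L_0(7/2) = (1/2)·(-1/2)·(-3/2)/[(-1)·(-2)·(-3)] = -1/16
L_1(7/2) = (3/2)·(-1/2)·(-3/2)/[(1)·(-1)·(-2)] = 9/16
L_2(7/2) = (3/2)·(1/2)·(-3/2)/[(2)·(1)·(-1)] = 9/16
L_3(7/2) = (3/2)·(1/2)·(-1/2)/[(3)·(2)·(1)] = -1/16
Sum: (-6)·(-1/16) + 3·(9/16) + 1·(9/16) + (-2)·(-1/16) = 11/4

11/4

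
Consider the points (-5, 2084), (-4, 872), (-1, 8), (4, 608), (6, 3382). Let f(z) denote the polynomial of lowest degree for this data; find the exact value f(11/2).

Evaluate each Lagrange basis at z = 11/2:
L_0(11/2) = (19/2)·(13/2)·(3/2)·(-1/2)/[(-1)·(-4)·(-9)·(-11)] = -247/2112
L_1(11/2) = (21/2)·(13/2)·(3/2)·(-1/2)/[(1)·(-3)·(-8)·(-10)] = 273/1280
L_2(11/2) = (21/2)·(19/2)·(3/2)·(-1/2)/[(4)·(3)·(-5)·(-7)] = -57/320
L_3(11/2) = (21/2)·(19/2)·(13/2)·(-1/2)/[(9)·(8)·(5)·(-2)] = 1729/3840
L_4(11/2) = (21/2)·(19/2)·(13/2)·(3/2)/[(11)·(10)·(7)·(2)] = 2223/3520
Sum: 2084·(-247/2112) + 872·(273/1280) + 8·(-57/320) + 608·(1729/3840) + 3382·(2223/3520) = 37607/16

37607/16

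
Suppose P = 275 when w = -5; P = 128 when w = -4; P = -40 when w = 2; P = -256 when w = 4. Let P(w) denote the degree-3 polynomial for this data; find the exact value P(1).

Evaluate each Lagrange basis at w = 1:
L_0(1) = (5)·(-1)·(-3)/[(-1)·(-7)·(-9)] = -5/21
L_1(1) = (6)·(-1)·(-3)/[(1)·(-6)·(-8)] = 3/8
L_2(1) = (6)·(5)·(-3)/[(7)·(6)·(-2)] = 15/14
L_3(1) = (6)·(5)·(-1)/[(9)·(8)·(2)] = -5/24
Sum: 275·(-5/21) + 128·(3/8) + (-40)·(15/14) + (-256)·(-5/24) = -7

-7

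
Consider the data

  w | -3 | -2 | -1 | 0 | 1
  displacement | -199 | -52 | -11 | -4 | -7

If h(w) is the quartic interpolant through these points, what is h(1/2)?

-31/8

Evaluate each Lagrange basis at w = 1/2:
L_0(1/2) = (5/2)·(3/2)·(1/2)·(-1/2)/[(-1)·(-2)·(-3)·(-4)] = -5/128
L_1(1/2) = (7/2)·(3/2)·(1/2)·(-1/2)/[(1)·(-1)·(-2)·(-3)] = 7/32
L_2(1/2) = (7/2)·(5/2)·(1/2)·(-1/2)/[(2)·(1)·(-1)·(-2)] = -35/64
L_3(1/2) = (7/2)·(5/2)·(3/2)·(-1/2)/[(3)·(2)·(1)·(-1)] = 35/32
L_4(1/2) = (7/2)·(5/2)·(3/2)·(1/2)/[(4)·(3)·(2)·(1)] = 35/128
Sum: (-199)·(-5/128) + (-52)·(7/32) + (-11)·(-35/64) + (-4)·(35/32) + (-7)·(35/128) = -31/8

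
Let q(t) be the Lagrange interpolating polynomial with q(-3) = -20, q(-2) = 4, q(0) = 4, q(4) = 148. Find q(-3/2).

31/4

L_0(-3/2) = (1/2)·(-3/2)·(-11/2)/[(-1)·(-3)·(-7)] = -11/56
L_1(-3/2) = (3/2)·(-3/2)·(-11/2)/[(1)·(-2)·(-6)] = 33/32
L_2(-3/2) = (3/2)·(1/2)·(-11/2)/[(3)·(2)·(-4)] = 11/64
L_3(-3/2) = (3/2)·(1/2)·(-3/2)/[(7)·(6)·(4)] = -3/448
Sum: (-20)·(-11/56) + 4·(33/32) + 4·(11/64) + 148·(-3/448) = 31/4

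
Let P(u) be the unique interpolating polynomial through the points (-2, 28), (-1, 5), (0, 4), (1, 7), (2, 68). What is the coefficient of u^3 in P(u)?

3

Build the Lagrange basis polynomials:
L_0(u) = (u + 1)u(u - 1)(u - 2) / [24] = (1/24)u^4 - (1/12)u^3 - (1/24)u^2 + (1/12)u
L_1(u) = (u + 2)u(u - 1)(u - 2) / [-6] = -(1/6)u^4 + (1/6)u^3 + (2/3)u^2 - (2/3)u
L_2(u) = (u + 2)(u + 1)(u - 1)(u - 2) / [4] = (1/4)u^4 - (5/4)u^2 + 1
L_3(u) = (u + 2)(u + 1)u(u - 2) / [-6] = -(1/6)u^4 - (1/6)u^3 + (2/3)u^2 + (2/3)u
L_4(u) = (u + 2)(u + 1)u(u - 1) / [24] = (1/24)u^4 + (1/12)u^3 - (1/24)u^2 - (1/12)u
P(u) = 28·L_0 + 5·L_1 + 4·L_2 + 7·L_3 + 68·L_4
Only the coefficient of u^3 is needed; take it from each L_i and combine:
28·(-1/12) + 5·(1/6) + 4·(0) + 7·(-1/6) + 68·(1/12) = 3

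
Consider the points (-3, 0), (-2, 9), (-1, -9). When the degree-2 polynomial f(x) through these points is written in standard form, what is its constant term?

Build the Lagrange basis polynomials:
L_0(x) = (x + 2)(x + 1) / [2] = (1/2)x^2 + (3/2)x + 1
L_1(x) = (x + 3)(x + 1) / [-1] = -x^2 - 4x - 3
L_2(x) = (x + 3)(x + 2) / [2] = (1/2)x^2 + (5/2)x + 3
f(x) = 0·L_0 + 9·L_1 + (-9)·L_2
Only the constant term is needed; take it from each L_i and combine:
0·(1) + 9·(-3) + (-9)·(3) = -54

-54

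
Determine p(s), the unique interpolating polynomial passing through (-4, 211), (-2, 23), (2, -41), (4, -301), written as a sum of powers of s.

Build the Lagrange basis polynomials:
L_0(s) = (s + 2)(s - 2)(s - 4) / [-96] = -(1/96)s^3 + (1/24)s^2 + (1/24)s - 1/6
L_1(s) = (s + 4)(s - 2)(s - 4) / [48] = (1/48)s^3 - (1/24)s^2 - (1/3)s + 2/3
L_2(s) = (s + 4)(s + 2)(s - 4) / [-48] = -(1/48)s^3 - (1/24)s^2 + (1/3)s + 2/3
L_3(s) = (s + 4)(s + 2)(s - 2) / [96] = (1/96)s^3 + (1/24)s^2 - (1/24)s - 1/6
p(s) = 211·L_0 + 23·L_1 + (-41)·L_2 + (-301)·L_3
  211·L_0(s) = -(211/96)s^3 + (211/24)s^2 + (211/24)s - 211/6
  23·L_1(s) = (23/48)s^3 - (23/24)s^2 - (23/3)s + 46/3
  (-41)·L_2(s) = (41/48)s^3 + (41/24)s^2 - (41/3)s - 82/3
  (-301)·L_3(s) = -(301/96)s^3 - (301/24)s^2 + (301/24)s + 301/6
Adding term by term: -4s^3 - 3s^2 + 3

p(s) = -4s^3 - 3s^2 + 3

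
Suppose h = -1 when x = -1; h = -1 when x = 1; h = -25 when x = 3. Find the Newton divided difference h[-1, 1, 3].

h[-1,1] = (-1 - (-1)) / (1 - (-1)) = 0
h[1,3] = (-25 - (-1)) / (3 - 1) = -12
h[-1,1,3] = (-12 - 0) / (3 - (-1)) = -3

-3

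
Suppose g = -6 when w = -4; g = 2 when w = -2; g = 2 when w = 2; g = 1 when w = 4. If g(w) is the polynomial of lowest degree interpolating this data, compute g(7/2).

Evaluate each Lagrange basis at w = 7/2:
L_0(7/2) = (11/2)·(3/2)·(-1/2)/[(-2)·(-6)·(-8)] = 11/256
L_1(7/2) = (15/2)·(3/2)·(-1/2)/[(2)·(-4)·(-6)] = -15/128
L_2(7/2) = (15/2)·(11/2)·(-1/2)/[(6)·(4)·(-2)] = 55/128
L_3(7/2) = (15/2)·(11/2)·(3/2)/[(8)·(6)·(2)] = 165/256
Sum: (-6)·(11/256) + 2·(-15/128) + 2·(55/128) + 1·(165/256) = 259/256

259/256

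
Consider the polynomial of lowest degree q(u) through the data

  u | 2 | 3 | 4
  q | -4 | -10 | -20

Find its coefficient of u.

L_0(u) = (u - 3)(u - 4) / [2] = (1/2)u^2 - (7/2)u + 6
L_1(u) = (u - 2)(u - 4) / [-1] = -u^2 + 6u - 8
L_2(u) = (u - 2)(u - 3) / [2] = (1/2)u^2 - (5/2)u + 3
q(u) = (-4)·L_0 + (-10)·L_1 + (-20)·L_2
Only the coefficient of u is needed; take it from each L_i and combine:
(-4)·(-7/2) + (-10)·(6) + (-20)·(-5/2) = 4

4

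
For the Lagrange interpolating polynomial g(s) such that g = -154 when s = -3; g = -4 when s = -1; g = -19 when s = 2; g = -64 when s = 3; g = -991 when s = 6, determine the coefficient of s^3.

L_0(s) = (s + 1)(s - 2)(s - 3)(s - 6) / [540] = (1/540)s^4 - (1/54)s^3 + (5/108)s^2 - 1/15
L_1(s) = (s + 3)(s - 2)(s - 3)(s - 6) / [-168] = -(1/168)s^4 + (1/21)s^3 - (1/56)s^2 - (3/7)s + 9/14
L_2(s) = (s + 3)(s + 1)(s - 3)(s - 6) / [60] = (1/60)s^4 - (1/12)s^3 - (1/4)s^2 + (3/4)s + 9/10
L_3(s) = (s + 3)(s + 1)(s - 2)(s - 6) / [-72] = -(1/72)s^4 + (1/18)s^3 + (17/72)s^2 - (1/3)s - 1/2
L_4(s) = (s + 3)(s + 1)(s - 2)(s - 3) / [756] = (1/756)s^4 - (1/756)s^3 - (11/756)s^2 + (1/84)s + 1/42
g(s) = (-154)·L_0 + (-4)·L_1 + (-19)·L_2 + (-64)·L_3 + (-991)·L_4
Only the coefficient of s^3 is needed; take it from each L_i and combine:
(-154)·(-1/54) + (-4)·(1/21) + (-19)·(-1/12) + (-64)·(1/18) + (-991)·(-1/756) = 2

2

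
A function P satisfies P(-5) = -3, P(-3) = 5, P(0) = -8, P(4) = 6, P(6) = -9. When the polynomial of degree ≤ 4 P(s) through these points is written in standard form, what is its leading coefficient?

The leading coefficient equals the top divided difference P[-5,-3,0,4,6].
P[-5,-3] = (5 - (-3)) / (-3 - (-5)) = 4
P[-3,0] = (-8 - 5) / (0 - (-3)) = -13/3
P[0,4] = (6 - (-8)) / (4 - 0) = 7/2
P[4,6] = (-9 - 6) / (6 - 4) = -15/2
P[-5,-3,0] = (-13/3 - 4) / (0 - (-5)) = -5/3
P[-3,0,4] = (7/2 - (-13/3)) / (4 - (-3)) = 47/42
P[0,4,6] = (-15/2 - 7/2) / (6 - 0) = -11/6
P[-5,-3,0,4] = (47/42 - (-5/3)) / (4 - (-5)) = 13/42
P[-3,0,4,6] = (-11/6 - 47/42) / (6 - (-3)) = -62/189
P[-5,-3,0,4,6] = (-62/189 - 13/42) / (6 - (-5)) = -241/4158

-241/4158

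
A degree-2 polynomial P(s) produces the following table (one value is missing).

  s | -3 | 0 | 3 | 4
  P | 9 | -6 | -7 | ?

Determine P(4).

The 3 known values determine P uniquely (degree ≤ 2).
L_0(4) = (4)·(1)/[(-3)·(-6)] = 2/9
L_1(4) = (7)·(1)/[(3)·(-3)] = -7/9
L_2(4) = (7)·(4)/[(6)·(3)] = 14/9
Sum: 9·(2/9) + (-6)·(-7/9) + (-7)·(14/9) = -38/9

-38/9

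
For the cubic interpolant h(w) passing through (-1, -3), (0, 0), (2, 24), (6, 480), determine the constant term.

Build the Lagrange basis polynomials:
L_0(w) = w(w - 2)(w - 6) / [-21] = -(1/21)w^3 + (8/21)w^2 - (4/7)w
L_1(w) = (w + 1)(w - 2)(w - 6) / [12] = (1/12)w^3 - (7/12)w^2 + (1/3)w + 1
L_2(w) = (w + 1)w(w - 6) / [-24] = -(1/24)w^3 + (5/24)w^2 + (1/4)w
L_3(w) = (w + 1)w(w - 2) / [168] = (1/168)w^3 - (1/168)w^2 - (1/84)w
h(w) = (-3)·L_0 + 0·L_1 + 24·L_2 + 480·L_3
Only the constant term is needed; take it from each L_i and combine:
(-3)·(0) + 0·(1) + 24·(0) + 480·(0) = 0

0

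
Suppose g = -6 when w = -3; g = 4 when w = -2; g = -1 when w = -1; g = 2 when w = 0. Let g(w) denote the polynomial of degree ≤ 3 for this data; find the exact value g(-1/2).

-31/16

L_0(-1/2) = (3/2)·(1/2)·(-1/2)/[(-1)·(-2)·(-3)] = 1/16
L_1(-1/2) = (5/2)·(1/2)·(-1/2)/[(1)·(-1)·(-2)] = -5/16
L_2(-1/2) = (5/2)·(3/2)·(-1/2)/[(2)·(1)·(-1)] = 15/16
L_3(-1/2) = (5/2)·(3/2)·(1/2)/[(3)·(2)·(1)] = 5/16
Sum: (-6)·(1/16) + 4·(-5/16) + (-1)·(15/16) + 2·(5/16) = -31/16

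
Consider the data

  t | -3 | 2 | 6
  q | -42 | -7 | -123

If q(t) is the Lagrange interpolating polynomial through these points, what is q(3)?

-24

Evaluate each Lagrange basis at t = 3:
L_0(3) = (1)·(-3)/[(-5)·(-9)] = -1/15
L_1(3) = (6)·(-3)/[(5)·(-4)] = 9/10
L_2(3) = (6)·(1)/[(9)·(4)] = 1/6
Sum: (-42)·(-1/15) + (-7)·(9/10) + (-123)·(1/6) = -24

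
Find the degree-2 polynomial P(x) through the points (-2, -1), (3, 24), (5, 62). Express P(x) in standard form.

Newton's divided differences:
P[-2,3] = (24 - (-1)) / (3 - (-2)) = 5
P[3,5] = (62 - 24) / (5 - 3) = 19
P[-2,3,5] = (19 - 5) / (5 - (-2)) = 2
P(x) = -1 + 5·(x + 2) + 2·(x + 2)(x - 3)
Expanding: P(x) = 2x^2 + 3x - 3

P(x) = 2x^2 + 3x - 3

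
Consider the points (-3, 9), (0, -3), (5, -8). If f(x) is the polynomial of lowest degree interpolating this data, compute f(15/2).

Evaluate each Lagrange basis at x = 15/2:
L_0(15/2) = (15/2)·(5/2)/[(-3)·(-8)] = 25/32
L_1(15/2) = (21/2)·(5/2)/[(3)·(-5)] = -7/4
L_2(15/2) = (21/2)·(15/2)/[(8)·(5)] = 63/32
Sum: 9·(25/32) + (-3)·(-7/4) + (-8)·(63/32) = -111/32

-111/32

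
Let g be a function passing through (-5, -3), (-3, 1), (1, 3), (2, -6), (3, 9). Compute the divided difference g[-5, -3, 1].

g[-5,-3] = (1 - (-3)) / (-3 - (-5)) = 2
g[-3,1] = (3 - 1) / (1 - (-3)) = 1/2
g[-5,-3,1] = (1/2 - 2) / (1 - (-5)) = -1/4

-1/4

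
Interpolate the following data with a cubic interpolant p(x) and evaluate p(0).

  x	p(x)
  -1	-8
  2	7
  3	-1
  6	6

Evaluate each Lagrange basis at x = 0:
L_0(0) = (-2)·(-3)·(-6)/[(-3)·(-4)·(-7)] = 3/7
L_1(0) = (1)·(-3)·(-6)/[(3)·(-1)·(-4)] = 3/2
L_2(0) = (1)·(-2)·(-6)/[(4)·(1)·(-3)] = -1
L_3(0) = (1)·(-2)·(-3)/[(7)·(4)·(3)] = 1/14
Sum: (-8)·(3/7) + 7·(3/2) + (-1)·(-1) + 6·(1/14) = 17/2

17/2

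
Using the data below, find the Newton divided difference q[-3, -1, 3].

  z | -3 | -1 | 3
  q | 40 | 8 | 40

4

q[-3,-1] = (8 - 40) / (-1 - (-3)) = -16
q[-1,3] = (40 - 8) / (3 - (-1)) = 8
q[-3,-1,3] = (8 - (-16)) / (3 - (-3)) = 4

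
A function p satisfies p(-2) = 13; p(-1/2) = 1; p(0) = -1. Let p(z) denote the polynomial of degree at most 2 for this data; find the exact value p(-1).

Using Newton's divided-difference form:
p[-2,-1/2] = (1 - 13) / (-1/2 - (-2)) = -8
p[-1/2,0] = (-1 - 1) / (0 - (-1/2)) = -4
p[-2,-1/2,0] = (-4 - (-8)) / (0 - (-2)) = 2
p(-1) = 13 + (-8)·(1) + 2·(1)·(-1/2) = 4

4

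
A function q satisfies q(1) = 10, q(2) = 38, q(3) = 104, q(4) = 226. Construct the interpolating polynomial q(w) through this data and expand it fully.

q(w) = 3w^3 + w^2 + 4w + 2

Build the Lagrange basis polynomials:
L_0(w) = (w - 2)(w - 3)(w - 4) / [-6] = -(1/6)w^3 + (3/2)w^2 - (13/3)w + 4
L_1(w) = (w - 1)(w - 3)(w - 4) / [2] = (1/2)w^3 - 4w^2 + (19/2)w - 6
L_2(w) = (w - 1)(w - 2)(w - 4) / [-2] = -(1/2)w^3 + (7/2)w^2 - 7w + 4
L_3(w) = (w - 1)(w - 2)(w - 3) / [6] = (1/6)w^3 - w^2 + (11/6)w - 1
q(w) = 10·L_0 + 38·L_1 + 104·L_2 + 226·L_3
  10·L_0(w) = -(5/3)w^3 + 15w^2 - (130/3)w + 40
  38·L_1(w) = 19w^3 - 152w^2 + 361w - 228
  104·L_2(w) = -52w^3 + 364w^2 - 728w + 416
  226·L_3(w) = (113/3)w^3 - 226w^2 + (1243/3)w - 226
Adding term by term: 3w^3 + w^2 + 4w + 2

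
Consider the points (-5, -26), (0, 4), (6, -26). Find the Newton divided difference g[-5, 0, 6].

g[-5,0] = (4 - (-26)) / (0 - (-5)) = 6
g[0,6] = (-26 - 4) / (6 - 0) = -5
g[-5,0,6] = (-5 - 6) / (6 - (-5)) = -1

-1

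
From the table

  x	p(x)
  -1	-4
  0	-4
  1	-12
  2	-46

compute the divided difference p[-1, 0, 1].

-4

p[-1,0] = (-4 - (-4)) / (0 - (-1)) = 0
p[0,1] = (-12 - (-4)) / (1 - 0) = -8
p[-1,0,1] = (-8 - 0) / (1 - (-1)) = -4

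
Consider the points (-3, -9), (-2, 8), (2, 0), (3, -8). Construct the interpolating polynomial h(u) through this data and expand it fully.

Newton's divided differences:
h[-3,-2] = (8 - (-9)) / (-2 - (-3)) = 17
h[-2,2] = (0 - 8) / (2 - (-2)) = -2
h[2,3] = (-8 - 0) / (3 - 2) = -8
h[-3,-2,2] = (-2 - 17) / (2 - (-3)) = -19/5
h[-2,2,3] = (-8 - (-2)) / (3 - (-2)) = -6/5
h[-3,-2,2,3] = (-6/5 - (-19/5)) / (3 - (-3)) = 13/30
h(u) = -9 + 17·(u + 3) + (-19/5)·(u + 3)(u + 2) + (13/30)·(u + 3)(u + 2)(u - 2)
Expanding: h(u) = (13/30)u^3 - (5/2)u^2 - (56/15)u + 14

h(u) = (13/30)u^3 - (5/2)u^2 - (56/15)u + 14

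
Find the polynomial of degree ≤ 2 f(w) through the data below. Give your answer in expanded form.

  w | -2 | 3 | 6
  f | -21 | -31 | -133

L_0(w) = (w - 3)(w - 6) / [40] = (1/40)w^2 - (9/40)w + 9/20
L_1(w) = (w + 2)(w - 6) / [-15] = -(1/15)w^2 + (4/15)w + 4/5
L_2(w) = (w + 2)(w - 3) / [24] = (1/24)w^2 - (1/24)w - 1/4
f(w) = (-21)·L_0 + (-31)·L_1 + (-133)·L_2
  (-21)·L_0(w) = -(21/40)w^2 + (189/40)w - 189/20
  (-31)·L_1(w) = (31/15)w^2 - (124/15)w - 124/5
  (-133)·L_2(w) = -(133/24)w^2 + (133/24)w + 133/4
Adding term by term: -4w^2 + 2w - 1

f(w) = -4w^2 + 2w - 1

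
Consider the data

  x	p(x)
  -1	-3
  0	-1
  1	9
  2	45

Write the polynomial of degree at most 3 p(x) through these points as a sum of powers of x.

Newton's divided differences:
p[-1,0] = (-1 - (-3)) / (0 - (-1)) = 2
p[0,1] = (9 - (-1)) / (1 - 0) = 10
p[1,2] = (45 - 9) / (2 - 1) = 36
p[-1,0,1] = (10 - 2) / (1 - (-1)) = 4
p[0,1,2] = (36 - 10) / (2 - 0) = 13
p[-1,0,1,2] = (13 - 4) / (2 - (-1)) = 3
p(x) = -3 + 2·(x + 1) + 4·(x + 1)x + 3·(x + 1)x(x - 1)
Expanding: p(x) = 3x^3 + 4x^2 + 3x - 1

p(x) = 3x^3 + 4x^2 + 3x - 1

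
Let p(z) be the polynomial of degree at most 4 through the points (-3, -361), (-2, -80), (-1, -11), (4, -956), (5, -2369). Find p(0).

Evaluate each Lagrange basis at z = 0:
L_0(0) = (2)·(1)·(-4)·(-5)/[(-1)·(-2)·(-7)·(-8)] = 5/14
L_1(0) = (3)·(1)·(-4)·(-5)/[(1)·(-1)·(-6)·(-7)] = -10/7
L_2(0) = (3)·(2)·(-4)·(-5)/[(2)·(1)·(-5)·(-6)] = 2
L_3(0) = (3)·(2)·(1)·(-5)/[(7)·(6)·(5)·(-1)] = 1/7
L_4(0) = (3)·(2)·(1)·(-4)/[(8)·(7)·(6)·(1)] = -1/14
Sum: (-361)·(5/14) + (-80)·(-10/7) + (-11)·(2) + (-956)·(1/7) + (-2369)·(-1/14) = -4

-4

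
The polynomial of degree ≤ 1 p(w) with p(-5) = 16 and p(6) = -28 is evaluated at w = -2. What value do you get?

Evaluate each Lagrange basis at w = -2:
L_0(-2) = (-8)/[(-11)] = 8/11
L_1(-2) = (3)/[(11)] = 3/11
Sum: 16·(8/11) + (-28)·(3/11) = 4

4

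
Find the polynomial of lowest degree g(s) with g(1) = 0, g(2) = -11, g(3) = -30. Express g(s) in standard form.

Build the Lagrange basis polynomials:
L_0(s) = (s - 2)(s - 3) / [2] = (1/2)s^2 - (5/2)s + 3
L_1(s) = (s - 1)(s - 3) / [-1] = -s^2 + 4s - 3
L_2(s) = (s - 1)(s - 2) / [2] = (1/2)s^2 - (3/2)s + 1
g(s) = 0·L_0 + (-11)·L_1 + (-30)·L_2
  0·L_0(s) = 0
  (-11)·L_1(s) = 11s^2 - 44s + 33
  (-30)·L_2(s) = -15s^2 + 45s - 30
Adding term by term: -4s^2 + s + 3

g(s) = -4s^2 + s + 3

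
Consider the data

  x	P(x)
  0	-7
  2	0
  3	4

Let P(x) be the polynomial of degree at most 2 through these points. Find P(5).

Using Newton's divided-difference form:
P[0,2] = (0 - (-7)) / (2 - 0) = 7/2
P[2,3] = (4 - 0) / (3 - 2) = 4
P[0,2,3] = (4 - 7/2) / (3 - 0) = 1/6
P(5) = -7 + (7/2)·(5) + (1/6)·(5)·(3) = 13

13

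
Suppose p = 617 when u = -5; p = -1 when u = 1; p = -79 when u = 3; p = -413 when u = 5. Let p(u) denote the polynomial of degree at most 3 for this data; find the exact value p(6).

-736

Using Newton's divided-difference form:
p[-5,1] = (-1 - 617) / (1 - (-5)) = -103
p[1,3] = (-79 - (-1)) / (3 - 1) = -39
p[3,5] = (-413 - (-79)) / (5 - 3) = -167
p[-5,1,3] = (-39 - (-103)) / (3 - (-5)) = 8
p[1,3,5] = (-167 - (-39)) / (5 - 1) = -32
p[-5,1,3,5] = (-32 - 8) / (5 - (-5)) = -4
p(6) = 617 + (-103)·(11) + 8·(11)·(5) + (-4)·(11)·(5)·(3) = -736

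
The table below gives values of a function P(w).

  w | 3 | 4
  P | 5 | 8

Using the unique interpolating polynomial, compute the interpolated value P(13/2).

Evaluate each Lagrange basis at w = 13/2:
L_0(13/2) = (5/2)/[(-1)] = -5/2
L_1(13/2) = (7/2)/[(1)] = 7/2
Sum: 5·(-5/2) + 8·(7/2) = 31/2

31/2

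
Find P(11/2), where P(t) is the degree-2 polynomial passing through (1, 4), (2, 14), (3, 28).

161/2

L_0(11/2) = (7/2)·(5/2)/[(-1)·(-2)] = 35/8
L_1(11/2) = (9/2)·(5/2)/[(1)·(-1)] = -45/4
L_2(11/2) = (9/2)·(7/2)/[(2)·(1)] = 63/8
Sum: 4·(35/8) + 14·(-45/4) + 28·(63/8) = 161/2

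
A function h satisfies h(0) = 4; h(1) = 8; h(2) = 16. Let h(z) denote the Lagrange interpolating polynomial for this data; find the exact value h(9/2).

L_0(9/2) = (7/2)·(5/2)/[(-1)·(-2)] = 35/8
L_1(9/2) = (9/2)·(5/2)/[(1)·(-1)] = -45/4
L_2(9/2) = (9/2)·(7/2)/[(2)·(1)] = 63/8
Sum: 4·(35/8) + 8·(-45/4) + 16·(63/8) = 107/2

107/2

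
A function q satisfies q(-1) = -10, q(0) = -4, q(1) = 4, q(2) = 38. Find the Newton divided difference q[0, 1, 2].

q[0,1] = (4 - (-4)) / (1 - 0) = 8
q[1,2] = (38 - 4) / (2 - 1) = 34
q[0,1,2] = (34 - 8) / (2 - 0) = 13

13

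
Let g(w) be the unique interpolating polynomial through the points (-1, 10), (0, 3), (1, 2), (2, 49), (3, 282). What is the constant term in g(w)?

L_0(w) = w(w - 1)(w - 2)(w - 3) / [24] = (1/24)w^4 - (1/4)w^3 + (11/24)w^2 - (1/4)w
L_1(w) = (w + 1)(w - 1)(w - 2)(w - 3) / [-6] = -(1/6)w^4 + (5/6)w^3 - (5/6)w^2 - (5/6)w + 1
L_2(w) = (w + 1)w(w - 2)(w - 3) / [4] = (1/4)w^4 - w^3 + (1/4)w^2 + (3/2)w
L_3(w) = (w + 1)w(w - 1)(w - 3) / [-6] = -(1/6)w^4 + (1/2)w^3 + (1/6)w^2 - (1/2)w
L_4(w) = (w + 1)w(w - 1)(w - 2) / [24] = (1/24)w^4 - (1/12)w^3 - (1/24)w^2 + (1/12)w
g(w) = 10·L_0 + 3·L_1 + 2·L_2 + 49·L_3 + 282·L_4
Only the constant term is needed; take it from each L_i and combine:
10·(0) + 3·(1) + 2·(0) + 49·(0) + 282·(0) = 3

3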